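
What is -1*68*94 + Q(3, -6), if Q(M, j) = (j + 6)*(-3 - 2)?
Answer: -6392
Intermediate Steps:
Q(M, j) = -30 - 5*j (Q(M, j) = (6 + j)*(-5) = -30 - 5*j)
-1*68*94 + Q(3, -6) = -1*68*94 + (-30 - 5*(-6)) = -68*94 + (-30 + 30) = -6392 + 0 = -6392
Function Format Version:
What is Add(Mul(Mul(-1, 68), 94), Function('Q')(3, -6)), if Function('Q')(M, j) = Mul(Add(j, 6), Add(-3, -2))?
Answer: -6392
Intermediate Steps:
Function('Q')(M, j) = Add(-30, Mul(-5, j)) (Function('Q')(M, j) = Mul(Add(6, j), -5) = Add(-30, Mul(-5, j)))
Add(Mul(Mul(-1, 68), 94), Function('Q')(3, -6)) = Add(Mul(Mul(-1, 68), 94), Add(-30, Mul(-5, -6))) = Add(Mul(-68, 94), Add(-30, 30)) = Add(-6392, 0) = -6392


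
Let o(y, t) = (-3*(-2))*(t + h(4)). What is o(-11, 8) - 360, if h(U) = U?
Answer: -288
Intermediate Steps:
o(y, t) = 24 + 6*t (o(y, t) = (-3*(-2))*(t + 4) = 6*(4 + t) = 24 + 6*t)
o(-11, 8) - 360 = (24 + 6*8) - 360 = (24 + 48) - 360 = 72 - 360 = -288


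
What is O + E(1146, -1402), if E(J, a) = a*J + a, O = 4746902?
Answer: 3138808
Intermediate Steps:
E(J, a) = a + J*a (E(J, a) = J*a + a = a + J*a)
O + E(1146, -1402) = 4746902 - 1402*(1 + 1146) = 4746902 - 1402*1147 = 4746902 - 1608094 = 3138808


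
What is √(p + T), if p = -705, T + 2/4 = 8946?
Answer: √32962/2 ≈ 90.777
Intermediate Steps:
T = 17891/2 (T = -½ + 8946 = 17891/2 ≈ 8945.5)
√(p + T) = √(-705 + 17891/2) = √(16481/2) = √32962/2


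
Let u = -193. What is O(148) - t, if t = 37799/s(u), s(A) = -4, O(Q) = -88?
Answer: 37447/4 ≈ 9361.8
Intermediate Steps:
t = -37799/4 (t = 37799/(-4) = 37799*(-¼) = -37799/4 ≈ -9449.8)
O(148) - t = -88 - 1*(-37799/4) = -88 + 37799/4 = 37447/4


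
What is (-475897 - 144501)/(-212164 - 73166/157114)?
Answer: 48736605686/16667003931 ≈ 2.9241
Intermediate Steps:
(-475897 - 144501)/(-212164 - 73166/157114) = -620398/(-212164 - 73166*1/157114) = -620398/(-212164 - 36583/78557) = -620398/(-16667003931/78557) = -620398*(-78557/16667003931) = 48736605686/16667003931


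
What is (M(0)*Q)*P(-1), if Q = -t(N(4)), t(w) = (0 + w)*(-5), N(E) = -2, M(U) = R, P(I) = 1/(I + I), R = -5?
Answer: -25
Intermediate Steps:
P(I) = 1/(2*I)
M(U) = -5
t(w) = -5*w (t(w) = w*(-5) = -5*w)
Q = -10 (Q = -(-5)*(-2) = -1*10 = -10)
(M(0)*Q)*P(-1) = (-5*(-10))*((½)/(-1)) = 50*((½)*(-1)) = 50*(-½) = -25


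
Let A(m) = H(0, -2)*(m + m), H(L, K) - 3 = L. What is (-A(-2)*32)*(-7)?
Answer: -2688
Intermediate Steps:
H(L, K) = 3 + L
A(m) = 6*m (A(m) = (3 + 0)*(m + m) = 3*(2*m) = 6*m)
(-A(-2)*32)*(-7) = (-6*(-2)*32)*(-7) = (-1*(-12)*32)*(-7) = (12*32)*(-7) = 384*(-7) = -2688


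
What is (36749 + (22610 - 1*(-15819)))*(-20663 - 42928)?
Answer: -4780644198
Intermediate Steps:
(36749 + (22610 - 1*(-15819)))*(-20663 - 42928) = (36749 + (22610 + 15819))*(-63591) = (36749 + 38429)*(-63591) = 75178*(-63591) = -4780644198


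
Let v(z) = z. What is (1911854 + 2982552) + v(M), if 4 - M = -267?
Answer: 4894677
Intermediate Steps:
M = 271 (M = 4 - 1*(-267) = 4 + 267 = 271)
(1911854 + 2982552) + v(M) = (1911854 + 2982552) + 271 = 4894406 + 271 = 4894677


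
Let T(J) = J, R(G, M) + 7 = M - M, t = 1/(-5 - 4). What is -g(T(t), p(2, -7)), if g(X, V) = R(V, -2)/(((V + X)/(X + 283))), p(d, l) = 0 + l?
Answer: -8911/32 ≈ -278.47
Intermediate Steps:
t = -1/9 (t = 1/(-9) = -1/9 ≈ -0.11111)
R(G, M) = -7 (R(G, M) = -7 + (M - M) = -7 + 0 = -7)
p(d, l) = l
g(X, V) = -7*(283 + X)/(V + X) (g(X, V) = -7*(X + 283)/(V + X) = -7*(283 + X)/(V + X))
-g(T(t), p(2, -7)) = -7*(-283 - 1*(-1/9))/(-7 - 1/9) = -7*(-283 + 1/9)/(-64/9) = -7*(-9)*(-2546)/(64*9) = -1*8911/32 = -8911/32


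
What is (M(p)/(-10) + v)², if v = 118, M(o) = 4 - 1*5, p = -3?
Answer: 1394761/100 ≈ 13948.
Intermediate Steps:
M(o) = -1 (M(o) = 4 - 5 = -1)
(M(p)/(-10) + v)² = (-1/(-10) + 118)² = (-1*(-⅒) + 118)² = (⅒ + 118)² = (1181/10)² = 1394761/100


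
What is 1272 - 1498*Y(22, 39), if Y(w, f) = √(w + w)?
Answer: 1272 - 2996*√11 ≈ -8664.6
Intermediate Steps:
Y(w, f) = √2*√w (Y(w, f) = √(2*w) = √2*√w)
1272 - 1498*Y(22, 39) = 1272 - 1498*√2*√22 = 1272 - 2996*√11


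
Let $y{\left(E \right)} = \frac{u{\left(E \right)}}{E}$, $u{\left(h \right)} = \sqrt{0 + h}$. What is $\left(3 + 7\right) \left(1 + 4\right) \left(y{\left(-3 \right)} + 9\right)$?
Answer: $450 - \frac{50 i \sqrt{3}}{3} \approx 450.0 - 28.868 i$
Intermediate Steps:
$u{\left(h \right)} = \sqrt{h}$
$y{\left(E \right)} = \frac{1}{\sqrt{E}}$ ($y{\left(E \right)} = \frac{\sqrt{E}}{E} = \frac{1}{\sqrt{E}}$)
$\left(3 + 7\right) \left(1 + 4\right) \left(y{\left(-3 \right)} + 9\right) = \left(3 + 7\right) \left(1 + 4\right) \left(\frac{1}{\sqrt{-3}} + 9\right) = 10 \cdot 5 \left(- \frac{i \sqrt{3}}{3} + 9\right) = 50 \left(9 - \frac{i \sqrt{3}}{3}\right) = 450 - \frac{50 i \sqrt{3}}{3}$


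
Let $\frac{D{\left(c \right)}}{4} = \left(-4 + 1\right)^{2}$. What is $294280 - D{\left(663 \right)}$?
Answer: $294244$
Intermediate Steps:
$D{\left(c \right)} = 36$ ($D{\left(c \right)} = 4 \left(-4 + 1\right)^{2} = 4 \left(-3\right)^{2} = 4 \cdot 9 = 36$)
$294280 - D{\left(663 \right)} = 294280 - 36 = 294244$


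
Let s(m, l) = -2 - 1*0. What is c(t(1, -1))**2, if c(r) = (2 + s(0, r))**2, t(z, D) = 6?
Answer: 0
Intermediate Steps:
s(m, l) = -2 (s(m, l) = -2 + 0 = -2)
c(r) = 0 (c(r) = (2 - 2)**2 = 0**2 = 0)
c(t(1, -1))**2 = 0**2 = 0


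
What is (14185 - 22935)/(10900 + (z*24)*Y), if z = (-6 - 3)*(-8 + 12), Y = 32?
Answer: 4375/8374 ≈ 0.52245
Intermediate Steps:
z = -36 (z = -9*4 = -36)
(14185 - 22935)/(10900 + (z*24)*Y) = (14185 - 22935)/(10900 - 36*24*32) = -8750/(10900 - 864*32) = -8750/(10900 - 27648) = -8750/(-16748) = -8750*(-1/16748) = 4375/8374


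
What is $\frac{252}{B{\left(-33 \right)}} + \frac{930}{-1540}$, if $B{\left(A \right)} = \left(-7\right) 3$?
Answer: $- \frac{1941}{154} \approx -12.604$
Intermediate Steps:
$B{\left(A \right)} = -21$
$\frac{252}{B{\left(-33 \right)}} + \frac{930}{-1540} = \frac{252}{-21} + \frac{930}{-1540} = 252 \left(- \frac{1}{21}\right) + 930 \left(- \frac{1}{1540}\right) = -12 - \frac{93}{154} = - \frac{1941}{154}$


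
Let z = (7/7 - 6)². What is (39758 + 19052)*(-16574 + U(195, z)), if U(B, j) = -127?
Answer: -982185810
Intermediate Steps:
z = 25 (z = (7*(⅐) - 6)² = (1 - 6)² = (-5)² = 25)
(39758 + 19052)*(-16574 + U(195, z)) = (39758 + 19052)*(-16574 - 127) = 58810*(-16701) = -982185810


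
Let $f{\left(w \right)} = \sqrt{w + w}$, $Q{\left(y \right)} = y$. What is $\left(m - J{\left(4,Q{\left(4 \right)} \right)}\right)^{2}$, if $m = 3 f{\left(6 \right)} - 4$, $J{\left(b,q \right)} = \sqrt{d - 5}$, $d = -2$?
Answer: $\left(4 - 6 \sqrt{3} + i \sqrt{7}\right)^{2} \approx 33.862 - 33.825 i$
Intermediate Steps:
$J{\left(b,q \right)} = i \sqrt{7}$ ($J{\left(b,q \right)} = \sqrt{-2 - 5} = \sqrt{-7} = i \sqrt{7}$)
$f{\left(w \right)} = \sqrt{2} \sqrt{w}$ ($f{\left(w \right)} = \sqrt{2 w} = \sqrt{2} \sqrt{w}$)
$m = -4 + 6 \sqrt{3}$ ($m = 3 \sqrt{2} \sqrt{6} - 4 = 3 \cdot 2 \sqrt{3} - 4 = 6 \sqrt{3} - 4 = -4 + 6 \sqrt{3} \approx 6.3923$)
$\left(m - J{\left(4,Q{\left(4 \right)} \right)}\right)^{2} = \left(\left(-4 + 6 \sqrt{3}\right) - i \sqrt{7}\right)^{2} = \left(-4 + 6 \sqrt{3} - i \sqrt{7}\right)^{2}$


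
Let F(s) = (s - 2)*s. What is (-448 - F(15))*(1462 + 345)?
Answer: -1161901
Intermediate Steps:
F(s) = s*(-2 + s) (F(s) = (-2 + s)*s = s*(-2 + s))
(-448 - F(15))*(1462 + 345) = (-448 - 15*(-2 + 15))*(1462 + 345) = (-448 - 15*13)*1807 = (-448 - 1*195)*1807 = (-448 - 195)*1807 = -643*1807 = -1161901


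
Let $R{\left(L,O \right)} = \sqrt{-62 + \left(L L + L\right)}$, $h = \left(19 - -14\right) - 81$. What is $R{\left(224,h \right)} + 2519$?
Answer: $2519 + \sqrt{50338} \approx 2743.4$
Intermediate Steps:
$h = -48$ ($h = \left(19 + 14\right) - 81 = 33 - 81 = -48$)
$R{\left(L,O \right)} = \sqrt{-62 + L + L^{2}}$ ($R{\left(L,O \right)} = \sqrt{-62 + \left(L^{2} + L\right)} = \sqrt{-62 + \left(L + L^{2}\right)} = \sqrt{-62 + L + L^{2}}$)
$R{\left(224,h \right)} + 2519 = \sqrt{-62 + 224 + 224^{2}} + 2519 = \sqrt{-62 + 224 + 50176} + 2519 = \sqrt{50338} + 2519 = 2519 + \sqrt{50338}$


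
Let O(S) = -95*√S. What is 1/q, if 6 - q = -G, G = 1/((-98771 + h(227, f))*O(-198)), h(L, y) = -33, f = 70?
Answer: 104667705851227200/628006235107363201 + 28159140*I*√22/628006235107363201 ≈ 0.16667 + 2.1031e-10*I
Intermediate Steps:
G = -I*√22/619501080 (G = 1/((-98771 - 33)*((-285*I*√22))) = 1/((-98804)*((-285*I*√22))) = -I*√22/6270/98804 = -I*√22/619501080 ≈ -7.5713e-9*I)
q = 6 - I*√22/619501080 (q = 6 - (-1)*(-I*√22/619501080) = 6 - I*√22/619501080 ≈ 6.0 - 7.5713e-9*I)
1/q = 1/(6 - I*√22/619501080)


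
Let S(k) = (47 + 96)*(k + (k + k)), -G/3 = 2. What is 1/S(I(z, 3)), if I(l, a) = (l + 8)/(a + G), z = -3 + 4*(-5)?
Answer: 1/2145 ≈ 0.00046620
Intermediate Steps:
z = -23 (z = -3 - 20 = -23)
G = -6 (G = -3*2 = -6)
I(l, a) = (8 + l)/(-6 + a) (I(l, a) = (l + 8)/(a - 6) = (8 + l)/(-6 + a))
S(k) = 429*k (S(k) = 143*(k + 2*k) = 143*(3*k) = 429*k)
1/S(I(z, 3)) = 1/(429*((8 - 23)/(-6 + 3))) = 1/(429*(-15/(-3))) = 1/(429*(-⅓*(-15))) = 1/(429*5) = 1/2145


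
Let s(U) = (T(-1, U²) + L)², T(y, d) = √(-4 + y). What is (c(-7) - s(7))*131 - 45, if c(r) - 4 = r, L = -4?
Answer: -1879 + 1048*I*√5 ≈ -1879.0 + 2343.4*I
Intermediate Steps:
c(r) = 4 + r
s(U) = (-4 + I*√5)² (s(U) = (√(-4 - 1) - 4)² = (√(-5) - 4)² = (I*√5 - 4)² = (-4 + I*√5)²)
(c(-7) - s(7))*131 - 45 = ((4 - 7) - (4 - I*√5)²)*131 - 45 = (-3 - (4 - I*√5)²)*131 - 45 = (-393 - 131*(4 - I*√5)²) - 45 = -438 - 131*(4 - I*√5)²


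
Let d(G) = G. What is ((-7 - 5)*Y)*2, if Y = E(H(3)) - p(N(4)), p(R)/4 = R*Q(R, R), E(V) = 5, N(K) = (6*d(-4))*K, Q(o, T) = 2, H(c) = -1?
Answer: -18552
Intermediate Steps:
N(K) = -24*K (N(K) = (6*(-4))*K = -24*K)
p(R) = 8*R (p(R) = 4*(R*2) = 4*(2*R) = 8*R)
Y = 773 (Y = 5 - 8*(-24*4) = 5 - 8*(-96) = 5 - 1*(-768) = 5 + 768 = 773)
((-7 - 5)*Y)*2 = ((-7 - 5)*773)*2 = -12*773*2 = -9276*2 = -18552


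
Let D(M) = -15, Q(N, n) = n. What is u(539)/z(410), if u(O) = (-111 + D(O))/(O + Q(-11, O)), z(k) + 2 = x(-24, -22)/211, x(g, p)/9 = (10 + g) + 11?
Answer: 1899/34573 ≈ 0.054927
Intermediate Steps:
x(g, p) = 189 + 9*g (x(g, p) = 9*((10 + g) + 11) = 9*(21 + g) = 189 + 9*g)
z(k) = -449/211 (z(k) = -2 + (189 + 9*(-24))/211 = -2 + (189 - 216)*(1/211) = -2 - 27*1/211 = -2 - 27/211 = -449/211)
u(O) = -63/O (u(O) = (-111 - 15)/(O + O) = -126*1/(2*O) = -63/O)
u(539)/z(410) = (-63/539)/(-449/211) = -63*1/539*(-211/449) = -9/77*(-211/449) = 1899/34573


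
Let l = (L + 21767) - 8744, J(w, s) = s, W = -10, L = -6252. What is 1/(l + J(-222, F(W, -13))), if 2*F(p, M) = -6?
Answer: 1/6768 ≈ 0.00014775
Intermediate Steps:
F(p, M) = -3 (F(p, M) = (½)*(-6) = -3)
l = 6771 (l = (-6252 + 21767) - 8744 = 15515 - 8744 = 6771)
1/(l + J(-222, F(W, -13))) = 1/(6771 - 3) = 1/6768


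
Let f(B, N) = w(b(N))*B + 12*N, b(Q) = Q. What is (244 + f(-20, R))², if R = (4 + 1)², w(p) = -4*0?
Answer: 295936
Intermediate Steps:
w(p) = 0
R = 25 (R = 5² = 25)
f(B, N) = 12*N (f(B, N) = 0*B + 12*N = 0 + 12*N = 12*N)
(244 + f(-20, R))² = (244 + 12*25)² = (244 + 300)² = 544² = 295936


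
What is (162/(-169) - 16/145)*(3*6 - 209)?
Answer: 5003054/24505 ≈ 204.16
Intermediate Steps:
(162/(-169) - 16/145)*(3*6 - 209) = (162*(-1/169) - 16*1/145)*(18 - 209) = (-162/169 - 16/145)*(-191) = -26194/24505*(-191) = 5003054/24505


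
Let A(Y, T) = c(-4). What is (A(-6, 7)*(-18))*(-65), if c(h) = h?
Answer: -4680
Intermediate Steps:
A(Y, T) = -4
(A(-6, 7)*(-18))*(-65) = -4*(-18)*(-65) = 72*(-65) = -4680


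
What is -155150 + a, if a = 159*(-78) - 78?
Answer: -167630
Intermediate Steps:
a = -12480 (a = -12402 - 78 = -12480)
-155150 + a = -155150 - 12480 = -167630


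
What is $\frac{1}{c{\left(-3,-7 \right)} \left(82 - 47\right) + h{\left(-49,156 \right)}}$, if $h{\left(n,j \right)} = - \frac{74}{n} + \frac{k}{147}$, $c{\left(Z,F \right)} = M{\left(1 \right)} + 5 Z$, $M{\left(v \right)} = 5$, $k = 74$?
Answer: $- \frac{147}{51154} \approx -0.0028737$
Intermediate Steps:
$c{\left(Z,F \right)} = 5 + 5 Z$
$h{\left(n,j \right)} = \frac{74}{147} - \frac{74}{n}$ ($h{\left(n,j \right)} = - \frac{74}{n} + \frac{74}{147} = \frac{74}{147} - \frac{74}{n}$)
$\frac{1}{c{\left(-3,-7 \right)} \left(82 - 47\right) + h{\left(-49,156 \right)}} = \frac{1}{\left(5 + 5 \left(-3\right)\right) \left(82 - 47\right) - \left(- \frac{74}{147} + \frac{74}{-49}\right)} = \frac{1}{\left(5 - 15\right) 35 + \left(\frac{74}{147} - - \frac{74}{49}\right)} = \frac{1}{\left(-10\right) 35 + \left(\frac{74}{147} + \frac{74}{49}\right)} = \frac{1}{-350 + \frac{296}{147}} = \frac{1}{- \frac{51154}{147}} = - \frac{147}{51154}$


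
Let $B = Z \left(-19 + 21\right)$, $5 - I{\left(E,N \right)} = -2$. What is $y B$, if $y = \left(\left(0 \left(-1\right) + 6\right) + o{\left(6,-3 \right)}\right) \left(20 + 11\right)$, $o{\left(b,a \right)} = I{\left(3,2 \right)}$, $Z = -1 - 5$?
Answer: $-4836$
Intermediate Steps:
$Z = -6$ ($Z = -1 - 5 = -6$)
$I{\left(E,N \right)} = 7$ ($I{\left(E,N \right)} = 5 - -2 = 5 + 2 = 7$)
$o{\left(b,a \right)} = 7$
$y = 403$ ($y = \left(\left(0 \left(-1\right) + 6\right) + 7\right) \left(20 + 11\right) = \left(\left(0 + 6\right) + 7\right) 31 = \left(6 + 7\right) 31 = 13 \cdot 31 = 403$)
$B = -12$ ($B = - 6 \left(-19 + 21\right) = \left(-6\right) 2 = -12$)
$y B = 403 \left(-12\right) = -4836$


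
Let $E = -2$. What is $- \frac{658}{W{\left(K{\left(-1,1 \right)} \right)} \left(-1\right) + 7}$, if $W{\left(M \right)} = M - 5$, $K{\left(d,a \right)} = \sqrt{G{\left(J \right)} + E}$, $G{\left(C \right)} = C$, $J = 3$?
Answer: $- \frac{658}{11} \approx -59.818$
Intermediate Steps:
$K{\left(d,a \right)} = 1$ ($K{\left(d,a \right)} = \sqrt{3 - 2} = \sqrt{1} = 1$)
$W{\left(M \right)} = -5 + M$
$- \frac{658}{W{\left(K{\left(-1,1 \right)} \right)} \left(-1\right) + 7} = - \frac{658}{\left(-5 + 1\right) \left(-1\right) + 7} = - \frac{658}{\left(-4\right) \left(-1\right) + 7} = - \frac{658}{4 + 7} = - \frac{658}{11}$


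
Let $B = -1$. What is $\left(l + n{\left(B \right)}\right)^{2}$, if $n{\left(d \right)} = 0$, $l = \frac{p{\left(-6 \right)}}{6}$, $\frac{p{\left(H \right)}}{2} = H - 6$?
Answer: $16$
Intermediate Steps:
$p{\left(H \right)} = -12 + 2 H$ ($p{\left(H \right)} = 2 \left(H - 6\right) = 2 \left(-6 + H\right) = -12 + 2 H$)
$l = -4$ ($l = \frac{-12 + 2 \left(-6\right)}{6} = \left(-12 - 12\right) \frac{1}{6} = \left(-24\right) \frac{1}{6} = -4$)
$\left(l + n{\left(B \right)}\right)^{2} = \left(-4 + 0\right)^{2} = \left(-4\right)^{2} = 16$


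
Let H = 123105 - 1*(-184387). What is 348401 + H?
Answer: 655893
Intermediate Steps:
H = 307492 (H = 123105 + 184387 = 307492)
348401 + H = 348401 + 307492 = 655893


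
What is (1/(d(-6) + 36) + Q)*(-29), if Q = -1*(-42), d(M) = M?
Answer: -36569/30 ≈ -1219.0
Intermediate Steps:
Q = 42
(1/(d(-6) + 36) + Q)*(-29) = (1/(-6 + 36) + 42)*(-29) = (1/30 + 42)*(-29) = (1261/30)*(-29) = -36569/30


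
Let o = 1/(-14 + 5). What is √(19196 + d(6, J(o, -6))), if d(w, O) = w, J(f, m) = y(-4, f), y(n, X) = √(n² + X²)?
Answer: √19202 ≈ 138.57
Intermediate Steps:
o = -⅑ (o = 1/(-9) = -⅑ ≈ -0.11111)
y(n, X) = √(X² + n²)
J(f, m) = √(16 + f²) (J(f, m) = √(f² + (-4)²) = √(f² + 16) = √(16 + f²))
√(19196 + d(6, J(o, -6))) = √(19196 + 6) = √19202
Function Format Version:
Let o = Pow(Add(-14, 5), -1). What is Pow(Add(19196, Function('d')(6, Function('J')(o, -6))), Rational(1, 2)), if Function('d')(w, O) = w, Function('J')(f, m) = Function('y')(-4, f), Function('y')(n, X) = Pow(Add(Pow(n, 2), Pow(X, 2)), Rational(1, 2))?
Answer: Pow(19202, Rational(1, 2)) ≈ 138.57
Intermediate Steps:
o = Rational(-1, 9) (o = Pow(-9, -1) = Rational(-1, 9) ≈ -0.11111)
Function('y')(n, X) = Pow(Add(Pow(X, 2), Pow(n, 2)), Rational(1, 2))
Function('J')(f, m) = Pow(Add(16, Pow(f, 2)), Rational(1, 2)) (Function('J')(f, m) = Pow(Add(Pow(f, 2), Pow(-4, 2)), Rational(1, 2)) = Pow(Add(Pow(f, 2), 16), Rational(1, 2)) = Pow(Add(16, Pow(f, 2)), Rational(1, 2)))
Pow(Add(19196, Function('d')(6, Function('J')(o, -6))), Rational(1, 2)) = Pow(Add(19196, 6), Rational(1, 2)) = Pow(19202, Rational(1, 2))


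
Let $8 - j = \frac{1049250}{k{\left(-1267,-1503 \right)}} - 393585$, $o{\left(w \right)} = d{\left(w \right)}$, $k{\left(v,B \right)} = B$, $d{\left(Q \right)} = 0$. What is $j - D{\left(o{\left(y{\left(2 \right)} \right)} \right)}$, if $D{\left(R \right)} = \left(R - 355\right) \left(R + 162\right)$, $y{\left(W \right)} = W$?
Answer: $\frac{226352353}{501} \approx 4.518 \cdot 10^{5}$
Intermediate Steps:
$o{\left(w \right)} = 0$
$D{\left(R \right)} = \left(-355 + R\right) \left(162 + R\right)$
$j = \frac{197539843}{501}$ ($j = 8 - \left(\frac{1049250}{-1503} - 393585\right) = 8 - \left(1049250 \left(- \frac{1}{1503}\right) - 393585\right) = 8 - \left(- \frac{349750}{501} - 393585\right) = 8 - - \frac{197535835}{501} = 8 + \frac{197535835}{501} = \frac{197539843}{501} \approx 3.9429 \cdot 10^{5}$)
$j - D{\left(o{\left(y{\left(2 \right)} \right)} \right)} = \frac{197539843}{501} - \left(-57510 + 0^{2} - 0\right) = \frac{197539843}{501} - \left(-57510 + 0 + 0\right) = \frac{197539843}{501} - -57510 = \frac{197539843}{501} + 57510 = \frac{226352353}{501}$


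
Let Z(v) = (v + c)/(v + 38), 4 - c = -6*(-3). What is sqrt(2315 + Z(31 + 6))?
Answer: 4*sqrt(32559)/15 ≈ 48.118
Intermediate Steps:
c = -14 (c = 4 - (-6)*(-3) = 4 - 1*18 = 4 - 18 = -14)
Z(v) = (-14 + v)/(38 + v) (Z(v) = (v - 14)/(v + 38) = (-14 + v)/(38 + v))
sqrt(2315 + Z(31 + 6)) = sqrt(2315 + (-14 + (31 + 6))/(38 + (31 + 6))) = sqrt(2315 + (-14 + 37)/(38 + 37)) = sqrt(2315 + 23/75) = sqrt(173648/75) = 4*sqrt(32559)/15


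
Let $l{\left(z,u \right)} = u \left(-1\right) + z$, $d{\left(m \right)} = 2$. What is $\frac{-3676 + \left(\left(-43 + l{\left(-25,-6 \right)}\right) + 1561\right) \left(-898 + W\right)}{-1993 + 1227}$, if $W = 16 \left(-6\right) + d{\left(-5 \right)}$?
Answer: $\frac{745342}{383} \approx 1946.1$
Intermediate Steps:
$l{\left(z,u \right)} = z - u$ ($l{\left(z,u \right)} = - u + z = z - u$)
$W = -94$ ($W = 16 \left(-6\right) + 2 = -96 + 2 = -94$)
$\frac{-3676 + \left(\left(-43 + l{\left(-25,-6 \right)}\right) + 1561\right) \left(-898 + W\right)}{-1993 + 1227} = \frac{-3676 + \left(\left(-43 - 19\right) + 1561\right) \left(-898 - 94\right)}{-1993 + 1227} = \frac{-3676 + \left(\left(-43 + \left(-25 + 6\right)\right) + 1561\right) \left(-992\right)}{-766} = \left(-3676 + \left(\left(-43 - 19\right) + 1561\right) \left(-992\right)\right) \left(- \frac{1}{766}\right) = \left(-3676 + \left(-62 + 1561\right) \left(-992\right)\right) \left(- \frac{1}{766}\right) = \left(-3676 + 1499 \left(-992\right)\right) \left(- \frac{1}{766}\right) = \left(-3676 - 1487008\right) \left(- \frac{1}{766}\right) = \left(-1490684\right) \left(- \frac{1}{766}\right) = \frac{745342}{383}$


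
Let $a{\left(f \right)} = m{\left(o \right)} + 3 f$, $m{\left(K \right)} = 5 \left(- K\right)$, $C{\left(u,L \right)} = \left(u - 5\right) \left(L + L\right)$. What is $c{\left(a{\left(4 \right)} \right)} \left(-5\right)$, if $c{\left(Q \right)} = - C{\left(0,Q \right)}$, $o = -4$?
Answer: $-1600$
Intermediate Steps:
$C{\left(u,L \right)} = 2 L \left(-5 + u\right)$ ($C{\left(u,L \right)} = \left(-5 + u\right) 2 L = 2 L \left(-5 + u\right)$)
$m{\left(K \right)} = - 5 K$
$a{\left(f \right)} = 20 + 3 f$ ($a{\left(f \right)} = \left(-5\right) \left(-4\right) + 3 f = 20 + 3 f$)
$c{\left(Q \right)} = 10 Q$ ($c{\left(Q \right)} = - 2 Q \left(-5 + 0\right) = - 2 Q \left(-5\right) = - \left(-10\right) Q = 10 Q$)
$c{\left(a{\left(4 \right)} \right)} \left(-5\right) = 10 \left(20 + 3 \cdot 4\right) \left(-5\right) = 10 \left(20 + 12\right) \left(-5\right) = 10 \cdot 32 \left(-5\right) = 320 \left(-5\right) = -1600$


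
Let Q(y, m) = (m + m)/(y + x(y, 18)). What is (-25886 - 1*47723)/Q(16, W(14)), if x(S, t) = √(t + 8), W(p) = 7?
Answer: -588872/7 - 73609*√26/14 ≈ -1.1093e+5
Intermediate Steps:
x(S, t) = √(8 + t)
Q(y, m) = 2*m/(y + √26) (Q(y, m) = (m + m)/(y + √(8 + 18)) = (2*m)/(y + √26) = 2*m/(y + √26))
(-25886 - 1*47723)/Q(16, W(14)) = (-25886 - 1*47723)/((2*7/(16 + √26))) = (-25886 - 47723)/((14/(16 + √26))) = -73609*(8/7 + √26/14) = -588872/7 - 73609*√26/14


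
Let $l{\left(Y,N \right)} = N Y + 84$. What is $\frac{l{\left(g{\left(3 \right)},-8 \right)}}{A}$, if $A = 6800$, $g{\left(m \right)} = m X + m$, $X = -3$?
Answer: $\frac{33}{1700} \approx 0.019412$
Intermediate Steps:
$g{\left(m \right)} = - 2 m$ ($g{\left(m \right)} = m \left(-3\right) + m = - 3 m + m = - 2 m$)
$l{\left(Y,N \right)} = 84 + N Y$
$\frac{l{\left(g{\left(3 \right)},-8 \right)}}{A} = \frac{84 - 8 \left(\left(-2\right) 3\right)}{6800} = \left(84 - -48\right) \frac{1}{6800} = \left(84 + 48\right) \frac{1}{6800} = 132 \cdot \frac{1}{6800} = \frac{33}{1700}$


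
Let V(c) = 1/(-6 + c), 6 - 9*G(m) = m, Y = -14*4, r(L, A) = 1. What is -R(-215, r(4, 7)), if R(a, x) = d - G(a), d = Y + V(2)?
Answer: 2909/36 ≈ 80.806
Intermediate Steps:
Y = -56
G(m) = ⅔ - m/9
d = -225/4 (d = -56 + 1/(-6 + 2) = -56 + 1/(-4) = -56 - ¼ = -225/4 ≈ -56.250)
R(a, x) = -683/12 + a/9 (R(a, x) = -225/4 - (⅔ - a/9) = -225/4 + (-⅔ + a/9) = -683/12 + a/9)
-R(-215, r(4, 7)) = -(-683/12 + (⅑)*(-215)) = -(-683/12 - 215/9) = -1*(-2909/36) = 2909/36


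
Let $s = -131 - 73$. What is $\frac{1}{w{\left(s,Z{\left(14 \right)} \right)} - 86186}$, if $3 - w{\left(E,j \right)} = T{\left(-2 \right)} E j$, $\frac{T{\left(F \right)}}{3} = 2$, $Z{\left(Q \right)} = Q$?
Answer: $- \frac{1}{69047} \approx -1.4483 \cdot 10^{-5}$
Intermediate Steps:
$s = -204$
$T{\left(F \right)} = 6$ ($T{\left(F \right)} = 3 \cdot 2 = 6$)
$w{\left(E,j \right)} = 3 - 6 E j$
$\frac{1}{w{\left(s,Z{\left(14 \right)} \right)} - 86186} = \frac{1}{\left(3 - \left(-1224\right) 14\right) - 86186} = \frac{1}{\left(3 + 17136\right) - 86186} = \frac{1}{17139 - 86186} = \frac{1}{-69047} = - \frac{1}{69047}$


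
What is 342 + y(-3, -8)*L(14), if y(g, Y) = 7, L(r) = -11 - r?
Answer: 167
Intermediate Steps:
342 + y(-3, -8)*L(14) = 342 + 7*(-11 - 1*14) = 342 + 7*(-11 - 14) = 342 + 7*(-25) = 342 - 175 = 167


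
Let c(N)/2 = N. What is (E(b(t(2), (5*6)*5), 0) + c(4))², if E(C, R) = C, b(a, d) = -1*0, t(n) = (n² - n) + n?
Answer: 64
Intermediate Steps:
t(n) = n²
b(a, d) = 0
c(N) = 2*N
(E(b(t(2), (5*6)*5), 0) + c(4))² = (0 + 2*4)² = (0 + 8)² = 8² = 64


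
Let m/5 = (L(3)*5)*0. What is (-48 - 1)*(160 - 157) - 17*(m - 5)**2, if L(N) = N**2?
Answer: -572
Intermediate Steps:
m = 0 (m = 5*((3**2*5)*0) = 5*((9*5)*0) = 5*(45*0) = 5*0 = 0)
(-48 - 1)*(160 - 157) - 17*(m - 5)**2 = (-48 - 1)*(160 - 157) - 17*(0 - 5)**2 = -49*3 - 17*(-5)**2 = -147 - 17*25 = -147 - 425 = -572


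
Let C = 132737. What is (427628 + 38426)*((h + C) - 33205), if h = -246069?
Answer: -68294154998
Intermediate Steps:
(427628 + 38426)*((h + C) - 33205) = (427628 + 38426)*((-246069 + 132737) - 33205) = 466054*(-113332 - 33205) = 466054*(-146537) = -68294154998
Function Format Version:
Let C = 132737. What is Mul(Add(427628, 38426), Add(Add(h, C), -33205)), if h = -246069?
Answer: -68294154998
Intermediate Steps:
Mul(Add(427628, 38426), Add(Add(h, C), -33205)) = Mul(Add(427628, 38426), Add(Add(-246069, 132737), -33205)) = Mul(466054, Add(-113332, -33205)) = Mul(466054, -146537) = -68294154998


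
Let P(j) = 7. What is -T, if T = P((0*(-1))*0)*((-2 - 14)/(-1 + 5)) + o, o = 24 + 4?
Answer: 0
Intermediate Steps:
o = 28
T = 0 (T = 7*((-2 - 14)/(-1 + 5)) + 28 = 7*(-16/4) + 28 = 7*(-16*¼) + 28 = 7*(-4) + 28 = -28 + 28 = 0)
-T = -1*0 = 0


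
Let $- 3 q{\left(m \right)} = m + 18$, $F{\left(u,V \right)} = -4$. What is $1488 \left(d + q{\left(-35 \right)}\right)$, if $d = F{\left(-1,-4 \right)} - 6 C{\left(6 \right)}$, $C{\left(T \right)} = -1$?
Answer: $11408$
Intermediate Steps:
$d = 2$ ($d = -4 - -6 = -4 + 6 = 2$)
$q{\left(m \right)} = -6 - \frac{m}{3}$ ($q{\left(m \right)} = - \frac{m + 18}{3} = - \frac{18 + m}{3} = -6 - \frac{m}{3}$)
$1488 \left(d + q{\left(-35 \right)}\right) = 1488 \left(2 - - \frac{17}{3}\right) = 1488 \left(2 + \left(-6 + \frac{35}{3}\right)\right) = 1488 \left(2 + \frac{17}{3}\right) = 1488 \cdot \frac{23}{3} = 11408$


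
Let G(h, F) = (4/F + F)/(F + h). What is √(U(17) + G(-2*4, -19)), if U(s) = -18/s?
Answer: I*√2935101/2907 ≈ 0.58934*I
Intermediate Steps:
G(h, F) = (F + 4/F)/(F + h)
√(U(17) + G(-2*4, -19)) = √(-18/17 + (4 + (-19)²)/((-19)*(-19 - 2*4))) = √(-18*1/17 - (4 + 361)/(19*(-19 - 8))) = √(-18/17 - 1/19*365/(-27)) = √(-18/17 - 1/19*(-1/27)*365) = √(-18/17 + 365/513) = √(-3029/8721) = I*√2935101/2907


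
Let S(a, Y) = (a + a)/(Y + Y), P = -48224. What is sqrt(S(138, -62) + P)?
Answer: I*sqrt(46345403)/31 ≈ 219.6*I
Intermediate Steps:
S(a, Y) = a/Y (S(a, Y) = (2*a)/((2*Y)) = (2*a)*(1/(2*Y)) = a/Y)
sqrt(S(138, -62) + P) = sqrt(138/(-62) - 48224) = sqrt(138*(-1/62) - 48224) = sqrt(-69/31 - 48224) = sqrt(-1495013/31) = I*sqrt(46345403)/31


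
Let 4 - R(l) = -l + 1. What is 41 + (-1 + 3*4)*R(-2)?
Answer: 52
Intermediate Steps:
R(l) = 3 + l (R(l) = 4 - (-l + 1) = 4 - (1 - l) = 4 + (-1 + l) = 3 + l)
41 + (-1 + 3*4)*R(-2) = 41 + (-1 + 3*4)*(3 - 2) = 41 + (-1 + 12)*1 = 41 + 11*1 = 41 + 11 = 52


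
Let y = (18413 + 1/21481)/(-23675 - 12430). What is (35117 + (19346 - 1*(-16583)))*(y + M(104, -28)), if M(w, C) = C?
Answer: -523645295945508/258523835 ≈ -2.0255e+6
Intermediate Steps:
y = -131843218/258523835 (y = (18413 + 1/21481)/(-36105) = (395529654/21481)*(-1/36105) = -131843218/258523835 ≈ -0.50998)
(35117 + (19346 - 1*(-16583)))*(y + M(104, -28)) = (35117 + (19346 - 1*(-16583)))*(-131843218/258523835 - 28) = (35117 + (19346 + 16583))*(-7370510598/258523835) = (35117 + 35929)*(-7370510598/258523835) = 71046*(-7370510598/258523835) = -523645295945508/258523835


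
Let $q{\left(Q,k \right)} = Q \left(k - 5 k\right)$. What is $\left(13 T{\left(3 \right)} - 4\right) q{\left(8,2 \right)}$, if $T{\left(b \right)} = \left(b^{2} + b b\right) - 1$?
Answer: $-13888$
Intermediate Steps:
$q{\left(Q,k \right)} = - 4 Q k$ ($q{\left(Q,k \right)} = Q \left(- 4 k\right) = - 4 Q k$)
$T{\left(b \right)} = -1 + 2 b^{2}$ ($T{\left(b \right)} = \left(b^{2} + b^{2}\right) - 1 = 2 b^{2} - 1 = -1 + 2 b^{2}$)
$\left(13 T{\left(3 \right)} - 4\right) q{\left(8,2 \right)} = \left(13 \left(-1 + 2 \cdot 3^{2}\right) - 4\right) \left(\left(-4\right) 8 \cdot 2\right) = \left(13 \left(-1 + 2 \cdot 9\right) - 4\right) \left(-64\right) = \left(13 \left(-1 + 18\right) - 4\right) \left(-64\right) = \left(13 \cdot 17 - 4\right) \left(-64\right) = \left(221 - 4\right) \left(-64\right) = 217 \left(-64\right) = -13888$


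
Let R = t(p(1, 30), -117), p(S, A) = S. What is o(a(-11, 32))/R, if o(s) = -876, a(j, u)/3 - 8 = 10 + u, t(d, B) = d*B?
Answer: 292/39 ≈ 7.4872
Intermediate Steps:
t(d, B) = B*d
a(j, u) = 54 + 3*u (a(j, u) = 24 + 3*(10 + u) = 24 + (30 + 3*u) = 54 + 3*u)
R = -117 (R = -117*1 = -117)
o(a(-11, 32))/R = -876/(-117) = -876*(-1/117) = 292/39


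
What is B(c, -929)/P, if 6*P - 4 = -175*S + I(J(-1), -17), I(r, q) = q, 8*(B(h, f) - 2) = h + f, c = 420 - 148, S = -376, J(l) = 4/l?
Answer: -641/87716 ≈ -0.0073077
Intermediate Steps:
c = 272
B(h, f) = 2 + f/8 + h/8 (B(h, f) = 2 + (h + f)/8 = 2 + (f + h)/8 = 2 + (f/8 + h/8) = 2 + f/8 + h/8)
P = 21929/2 (P = 2/3 + (-175*(-376) - 17)/6 = 2/3 + (65800 - 17)/6 = 2/3 + (1/6)*65783 = 2/3 + 65783/6 = 21929/2 ≈ 10965.)
B(c, -929)/P = (2 + (1/8)*(-929) + (1/8)*272)/(21929/2) = (2 - 929/8 + 34)*(2/21929) = -641/8*2/21929 = -641/87716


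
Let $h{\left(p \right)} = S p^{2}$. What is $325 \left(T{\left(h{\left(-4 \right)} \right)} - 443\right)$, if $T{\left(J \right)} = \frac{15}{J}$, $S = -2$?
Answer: $- \frac{4612075}{32} \approx -1.4413 \cdot 10^{5}$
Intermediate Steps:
$h{\left(p \right)} = - 2 p^{2}$
$325 \left(T{\left(h{\left(-4 \right)} \right)} - 443\right) = 325 \left(\frac{15}{\left(-2\right) \left(-4\right)^{2}} - 443\right) = 325 \left(\frac{15}{\left(-2\right) 16} - 443\right) = 325 \left(\frac{15}{-32} - 443\right) = 325 \left(15 \left(- \frac{1}{32}\right) - 443\right) = 325 \left(- \frac{15}{32} - 443\right) = 325 \left(- \frac{14191}{32}\right) = - \frac{4612075}{32}$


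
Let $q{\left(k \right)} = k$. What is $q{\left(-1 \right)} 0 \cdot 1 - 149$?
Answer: $-149$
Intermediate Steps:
$q{\left(-1 \right)} 0 \cdot 1 - 149 = - 0 \cdot 1 - 149 = \left(-1\right) 0 - 149 = 0 - 149 = -149$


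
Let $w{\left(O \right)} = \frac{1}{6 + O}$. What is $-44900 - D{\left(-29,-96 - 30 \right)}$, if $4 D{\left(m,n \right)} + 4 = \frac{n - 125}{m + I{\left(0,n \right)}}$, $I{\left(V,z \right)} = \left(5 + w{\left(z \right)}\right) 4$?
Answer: $- \frac{24339023}{542} \approx -44906.0$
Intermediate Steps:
$I{\left(V,z \right)} = 20 + \frac{4}{6 + z}$ ($I{\left(V,z \right)} = \left(5 + \frac{1}{6 + z}\right) 4 = 20 + \frac{4}{6 + z}$)
$D{\left(m,n \right)} = -1 + \frac{-125 + n}{4 \left(m + \frac{4 \left(31 + 5 n\right)}{6 + n}\right)}$ ($D{\left(m,n \right)} = -1 + \frac{\left(n - 125\right) \frac{1}{m + \frac{4 \left(31 + 5 n\right)}{6 + n}}}{4} = -1 + \frac{\left(-125 + n\right) \frac{1}{m + \frac{4 \left(31 + 5 n\right)}{6 + n}}}{4} = -1 + \frac{\frac{1}{m + \frac{4 \left(31 + 5 n\right)}{6 + n}} \left(-125 + n\right)}{4} = -1 + \frac{-125 + n}{4 \left(m + \frac{4 \left(31 + 5 n\right)}{6 + n}\right)}$)
$-44900 - D{\left(-29,-96 - 30 \right)} = -44900 - \frac{-16 - \left(6 - 126\right) \left(205 - \left(-96 - 30\right) + 4 \left(-29\right)\right)}{4 \left(124 + 20 \left(-96 - 30\right) - 29 \left(6 - 126\right)\right)} = -44900 - \frac{-16 - \left(6 - 126\right) \left(205 - -126 - 116\right)}{4 \left(124 + 20 \left(-126\right) - 29 \left(6 - 126\right)\right)} = -44900 - \frac{-16 - - 120 \left(205 + 126 - 116\right)}{4 \left(124 - 2520 - -3480\right)} = -44900 - \frac{-16 - \left(-120\right) 215}{4 \left(124 - 2520 + 3480\right)} = -44900 - \frac{-16 + 25800}{4 \cdot 1084} = -44900 - \frac{1}{4} \cdot \frac{1}{1084} \cdot 25784 = -44900 - \frac{3223}{542} = - \frac{24339023}{542}$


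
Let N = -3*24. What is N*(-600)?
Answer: 43200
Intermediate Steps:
N = -72
N*(-600) = -72*(-600) = 43200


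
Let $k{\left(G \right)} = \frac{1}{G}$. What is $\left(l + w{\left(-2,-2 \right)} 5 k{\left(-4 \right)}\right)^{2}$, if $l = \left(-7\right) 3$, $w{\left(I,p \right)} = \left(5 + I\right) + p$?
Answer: $\frac{7921}{16} \approx 495.06$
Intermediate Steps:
$w{\left(I,p \right)} = 5 + I + p$
$l = -21$
$\left(l + w{\left(-2,-2 \right)} 5 k{\left(-4 \right)}\right)^{2} = \left(-21 + \frac{\left(5 - 2 - 2\right) 5}{-4}\right)^{2} = \left(-21 + 1 \cdot 5 \left(- \frac{1}{4}\right)\right)^{2} = \left(-21 + 5 \left(- \frac{1}{4}\right)\right)^{2} = \left(-21 - \frac{5}{4}\right)^{2} = \left(- \frac{89}{4}\right)^{2} = \frac{7921}{16}$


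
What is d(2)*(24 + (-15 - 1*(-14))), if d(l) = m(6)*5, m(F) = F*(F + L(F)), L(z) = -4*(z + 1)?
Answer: -15180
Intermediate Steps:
L(z) = -4 - 4*z (L(z) = -4*(1 + z) = -4 - 4*z)
m(F) = F*(-4 - 3*F) (m(F) = F*(F + (-4 - 4*F)) = F*(-4 - 3*F))
d(l) = -660 (d(l) = -1*6*(4 + 3*6)*5 = -1*6*(4 + 18)*5 = -1*6*22*5 = -132*5 = -660)
d(2)*(24 + (-15 - 1*(-14))) = -660*(24 + (-15 - 1*(-14))) = -660*(24 + (-15 + 14)) = -660*(24 - 1) = -660*23 = -15180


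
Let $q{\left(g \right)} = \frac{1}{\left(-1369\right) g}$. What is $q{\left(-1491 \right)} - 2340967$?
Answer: $- \frac{4778332680092}{2041179} \approx -2.341 \cdot 10^{6}$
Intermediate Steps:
$q{\left(g \right)} = - \frac{1}{1369 g}$
$q{\left(-1491 \right)} - 2340967 = - \frac{1}{1369 \left(-1491\right)} - 2340967 = \left(- \frac{1}{1369}\right) \left(- \frac{1}{1491}\right) - 2340967 = \frac{1}{2041179} - 2340967 = - \frac{4778332680092}{2041179}$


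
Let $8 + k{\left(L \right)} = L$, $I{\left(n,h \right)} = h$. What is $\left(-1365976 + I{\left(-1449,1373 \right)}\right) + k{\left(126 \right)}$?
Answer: $-1364485$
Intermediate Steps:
$k{\left(L \right)} = -8 + L$
$\left(-1365976 + I{\left(-1449,1373 \right)}\right) + k{\left(126 \right)} = \left(-1365976 + 1373\right) + \left(-8 + 126\right) = -1364603 + 118 = -1364485$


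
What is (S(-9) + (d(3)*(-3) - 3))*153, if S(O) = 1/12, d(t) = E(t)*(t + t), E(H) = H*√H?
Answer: -1785/4 - 8262*√3 ≈ -14756.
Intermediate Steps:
E(H) = H^(3/2)
d(t) = 2*t^(5/2) (d(t) = t^(3/2)*(t + t) = t^(3/2)*(2*t) = 2*t^(5/2))
S(O) = 1/12
(S(-9) + (d(3)*(-3) - 3))*153 = (1/12 + ((2*3^(5/2))*(-3) - 3))*153 = (1/12 + ((2*(9*√3))*(-3) - 3))*153 = (1/12 + ((18*√3)*(-3) - 3))*153 = (1/12 + (-54*√3 - 3))*153 = (1/12 + (-3 - 54*√3))*153 = (-35/12 - 54*√3)*153 = -1785/4 - 8262*√3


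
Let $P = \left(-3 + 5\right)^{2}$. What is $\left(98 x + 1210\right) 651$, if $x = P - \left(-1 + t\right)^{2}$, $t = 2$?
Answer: $979104$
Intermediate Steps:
$P = 4$ ($P = 2^{2} = 4$)
$x = 3$ ($x = 4 - \left(-1 + 2\right)^{2} = 4 - 1^{2} = 4 - 1 = 3$)
$\left(98 x + 1210\right) 651 = \left(98 \cdot 3 + 1210\right) 651 = \left(294 + 1210\right) 651 = 1504 \cdot 651 = 979104$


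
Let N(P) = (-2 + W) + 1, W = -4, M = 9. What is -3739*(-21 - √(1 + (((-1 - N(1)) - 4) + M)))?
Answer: 78519 + 3739*√10 ≈ 90343.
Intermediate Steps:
N(P) = -5 (N(P) = (-2 - 4) + 1 = -6 + 1 = -5)
-3739*(-21 - √(1 + (((-1 - N(1)) - 4) + M))) = -3739*(-21 - √(1 + (((-1 - 1*(-5)) - 4) + 9))) = -3739*(-21 - √(1 + (((-1 + 5) - 4) + 9))) = -3739*(-21 - √(1 + ((4 - 4) + 9))) = -3739*(-21 - √(1 + (0 + 9))) = -3739*(-21 - √(1 + 9)) = -3739*(-21 - √10) = 78519 + 3739*√10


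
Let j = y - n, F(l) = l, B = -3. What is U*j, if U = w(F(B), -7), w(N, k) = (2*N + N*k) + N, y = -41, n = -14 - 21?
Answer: -72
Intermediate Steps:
n = -35
w(N, k) = 3*N + N*k
U = 12 (U = -3*(3 - 7) = -3*(-4) = 12)
j = -6 (j = -41 - 1*(-35) = -41 + 35 = -6)
U*j = 12*(-6) = -72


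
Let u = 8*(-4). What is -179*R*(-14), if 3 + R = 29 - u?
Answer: 145348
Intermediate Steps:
u = -32
R = 58 (R = -3 + (29 - 1*(-32)) = -3 + (29 + 32) = -3 + 61 = 58)
-179*R*(-14) = -179*58*(-14) = -10382*(-14) = 145348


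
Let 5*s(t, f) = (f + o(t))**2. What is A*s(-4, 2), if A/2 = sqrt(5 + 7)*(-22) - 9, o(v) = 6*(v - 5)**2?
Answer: -4286592/5 - 20956672*sqrt(3)/5 ≈ -8.1169e+6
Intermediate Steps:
o(v) = 6*(-5 + v)**2
A = -18 - 88*sqrt(3) (A = 2*(sqrt(5 + 7)*(-22) - 9) = 2*(sqrt(12)*(-22) - 9) = 2*((2*sqrt(3))*(-22) - 9) = 2*(-44*sqrt(3) - 9) = 2*(-9 - 44*sqrt(3)) = -18 - 88*sqrt(3) ≈ -170.42)
s(t, f) = (f + 6*(-5 + t)**2)**2/5
A*s(-4, 2) = (-18 - 88*sqrt(3))*((2 + 6*(-5 - 4)**2)**2/5) = (-18 - 88*sqrt(3))*((2 + 6*(-9)**2)**2/5) = (-18 - 88*sqrt(3))*((2 + 6*81)**2/5) = (-18 - 88*sqrt(3))*((2 + 486)**2/5) = (-18 - 88*sqrt(3))*((1/5)*488**2) = (-18 - 88*sqrt(3))*((1/5)*238144) = (-18 - 88*sqrt(3))*(238144/5) = -4286592/5 - 20956672*sqrt(3)/5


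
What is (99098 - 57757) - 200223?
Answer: -158882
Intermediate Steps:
(99098 - 57757) - 200223 = 41341 - 200223 = -158882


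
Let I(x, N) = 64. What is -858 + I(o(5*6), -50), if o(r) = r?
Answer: -794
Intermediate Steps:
-858 + I(o(5*6), -50) = -858 + 64 = -794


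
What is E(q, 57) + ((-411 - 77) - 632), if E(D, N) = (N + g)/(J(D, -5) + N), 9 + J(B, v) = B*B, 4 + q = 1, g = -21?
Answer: -21268/19 ≈ -1119.4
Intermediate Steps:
q = -3 (q = -4 + 1 = -3)
J(B, v) = -9 + B**2 (J(B, v) = -9 + B*B = -9 + B**2)
E(D, N) = (-21 + N)/(-9 + N + D**2) (E(D, N) = (N - 21)/((-9 + D**2) + N) = (-21 + N)/(-9 + N + D**2))
E(q, 57) + ((-411 - 77) - 632) = (-21 + 57)/(-9 + 57 + (-3)**2) + ((-411 - 77) - 632) = 36/(-9 + 57 + 9) + (-488 - 632) = 36/57 - 1120 = (1/57)*36 - 1120 = 12/19 - 1120 = -21268/19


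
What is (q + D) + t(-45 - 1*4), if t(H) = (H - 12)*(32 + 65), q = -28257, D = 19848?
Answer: -14326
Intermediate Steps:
t(H) = -1164 + 97*H (t(H) = (-12 + H)*97 = -1164 + 97*H)
(q + D) + t(-45 - 1*4) = (-28257 + 19848) + (-1164 + 97*(-45 - 1*4)) = -8409 + (-1164 + 97*(-45 - 4)) = -8409 + (-1164 + 97*(-49)) = -8409 + (-1164 - 4753) = -8409 - 5917 = -14326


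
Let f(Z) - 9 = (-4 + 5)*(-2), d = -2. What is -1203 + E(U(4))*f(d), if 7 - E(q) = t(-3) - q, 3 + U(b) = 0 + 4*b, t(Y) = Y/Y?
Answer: -1070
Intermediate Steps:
t(Y) = 1
U(b) = -3 + 4*b (U(b) = -3 + (0 + 4*b) = -3 + 4*b)
f(Z) = 7 (f(Z) = 9 + (-4 + 5)*(-2) = 9 + 1*(-2) = 9 - 2 = 7)
E(q) = 6 + q (E(q) = 7 - (1 - q) = 7 + (-1 + q) = 6 + q)
-1203 + E(U(4))*f(d) = -1203 + (6 + (-3 + 4*4))*7 = -1203 + (6 + (-3 + 16))*7 = -1203 + (6 + 13)*7 = -1203 + 19*7 = -1203 + 133 = -1070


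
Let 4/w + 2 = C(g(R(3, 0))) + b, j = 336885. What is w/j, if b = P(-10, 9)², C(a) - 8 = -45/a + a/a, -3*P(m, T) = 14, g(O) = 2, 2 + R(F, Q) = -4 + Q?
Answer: 24/12689335 ≈ 1.8914e-6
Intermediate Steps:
R(F, Q) = -6 + Q (R(F, Q) = -2 + (-4 + Q) = -6 + Q)
P(m, T) = -14/3 (P(m, T) = -⅓*14 = -14/3)
C(a) = 9 - 45/a (C(a) = 8 + (-45/a + a/a) = 8 + (-45/a + 1) = 8 + (1 - 45/a) = 9 - 45/a)
b = 196/9 (b = (-14/3)² = 196/9 ≈ 21.778)
w = 72/113 (w = 4/(-2 + ((9 - 45/2) + 196/9)) = 4/(-2 + (-27/2 + 196/9)) = 4/(-2 + 149/18) = 4/(113/18) = 4*(18/113) = 72/113 ≈ 0.63717)
w/j = (72/113)/336885 = (72/113)*(1/336885) = 24/12689335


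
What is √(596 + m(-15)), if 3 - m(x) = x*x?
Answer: √374 ≈ 19.339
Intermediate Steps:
m(x) = 3 - x² (m(x) = 3 - x*x = 3 - x²)
√(596 + m(-15)) = √(596 + (3 - 1*(-15)²)) = √(596 + (3 - 1*225)) = √(596 + (3 - 225)) = √(596 - 222) = √374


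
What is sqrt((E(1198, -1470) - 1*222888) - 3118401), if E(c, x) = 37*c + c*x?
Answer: I*sqrt(5058023) ≈ 2249.0*I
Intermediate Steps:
sqrt((E(1198, -1470) - 1*222888) - 3118401) = sqrt((1198*(37 - 1470) - 1*222888) - 3118401) = sqrt((1198*(-1433) - 222888) - 3118401) = sqrt((-1716734 - 222888) - 3118401) = sqrt(-1939622 - 3118401) = sqrt(-5058023) = I*sqrt(5058023)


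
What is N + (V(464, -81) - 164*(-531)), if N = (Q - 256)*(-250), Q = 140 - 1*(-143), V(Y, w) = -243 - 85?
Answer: 80006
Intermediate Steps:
V(Y, w) = -328
Q = 283 (Q = 140 + 143 = 283)
N = -6750 (N = (283 - 256)*(-250) = 27*(-250) = -6750)
N + (V(464, -81) - 164*(-531)) = -6750 + (-328 - 164*(-531)) = -6750 + (-328 - 1*(-87084)) = -6750 + (-328 + 87084) = -6750 + 86756 = 80006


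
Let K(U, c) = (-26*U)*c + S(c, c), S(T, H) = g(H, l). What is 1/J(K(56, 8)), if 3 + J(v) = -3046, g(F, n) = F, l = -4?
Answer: -1/3049 ≈ -0.00032798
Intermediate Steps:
S(T, H) = H
K(U, c) = c - 26*U*c (K(U, c) = (-26*U)*c + c = -26*U*c + c = c - 26*U*c)
J(v) = -3049 (J(v) = -3 - 3046 = -3049)
1/J(K(56, 8)) = 1/(-3049) = -1/3049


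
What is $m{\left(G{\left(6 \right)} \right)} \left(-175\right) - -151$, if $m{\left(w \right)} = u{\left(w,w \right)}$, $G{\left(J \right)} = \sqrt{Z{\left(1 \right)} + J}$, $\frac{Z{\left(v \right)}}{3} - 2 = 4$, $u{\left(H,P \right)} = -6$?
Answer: $1201$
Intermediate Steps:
$Z{\left(v \right)} = 18$ ($Z{\left(v \right)} = 6 + 3 \cdot 4 = 6 + 12 = 18$)
$G{\left(J \right)} = \sqrt{18 + J}$
$m{\left(w \right)} = -6$
$m{\left(G{\left(6 \right)} \right)} \left(-175\right) - -151 = \left(-6\right) \left(-175\right) - -151 = 1050 + 151 = 1201$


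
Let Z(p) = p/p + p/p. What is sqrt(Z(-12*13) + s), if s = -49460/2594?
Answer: 2*I*sqrt(7177598)/1297 ≈ 4.1312*I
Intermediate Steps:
s = -24730/1297 (s = -49460*1/2594 = -24730/1297 ≈ -19.067)
Z(p) = 2 (Z(p) = 1 + 1 = 2)
sqrt(Z(-12*13) + s) = sqrt(2 - 24730/1297) = sqrt(-22136/1297) = 2*I*sqrt(7177598)/1297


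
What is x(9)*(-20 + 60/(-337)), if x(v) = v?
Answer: -61200/337 ≈ -181.60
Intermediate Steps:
x(9)*(-20 + 60/(-337)) = 9*(-20 + 60/(-337)) = 9*(-20 + 60*(-1/337)) = 9*(-20 - 60/337) = 9*(-6800/337) = -61200/337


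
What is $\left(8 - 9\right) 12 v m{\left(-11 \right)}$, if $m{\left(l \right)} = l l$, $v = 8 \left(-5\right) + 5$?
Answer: $50820$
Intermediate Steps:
$v = -35$ ($v = -40 + 5 = -35$)
$m{\left(l \right)} = l^{2}$
$\left(8 - 9\right) 12 v m{\left(-11 \right)} = \left(8 - 9\right) 12 \left(-35\right) \left(-11\right)^{2} = \left(8 - 9\right) 12 \left(-35\right) 121 = \left(-1\right) 12 \left(-35\right) 121 = \left(-12\right) \left(-35\right) 121 = 420 \cdot 121 = 50820$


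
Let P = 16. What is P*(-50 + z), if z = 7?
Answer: -688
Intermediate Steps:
P*(-50 + z) = 16*(-50 + 7) = 16*(-43) = -688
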